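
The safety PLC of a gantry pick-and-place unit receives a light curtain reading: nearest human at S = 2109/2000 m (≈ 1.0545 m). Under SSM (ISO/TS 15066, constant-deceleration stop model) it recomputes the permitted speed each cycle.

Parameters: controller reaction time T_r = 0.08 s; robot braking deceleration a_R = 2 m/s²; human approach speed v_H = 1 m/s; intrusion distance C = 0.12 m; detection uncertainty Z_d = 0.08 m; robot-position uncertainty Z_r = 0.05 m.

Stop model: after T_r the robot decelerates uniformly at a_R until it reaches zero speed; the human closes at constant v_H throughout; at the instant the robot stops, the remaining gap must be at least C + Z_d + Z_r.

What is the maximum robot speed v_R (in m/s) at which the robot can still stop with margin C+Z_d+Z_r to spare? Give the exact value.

v_R_max = 9/10 m/s = 0.9000 m/s

collect terms ⇒ (1/4)·v_R² + (29/50)·v_R + (-1449/2000) = 0
  disc = (29/50)² − 4·(1/4)·(-1449/2000) = 10609/10000 ; √disc = 103/100
  v_R = (−(29/50) + 103/100) / (2·(1/4)) = 9/10 m/s
check:
T_s = v_R/a_R = (9/10)/2 = 0.4500 s
robot covers v_R·T_r = 0.9000·0.0800 = 0.0720 m before braking
braking distance = 0.9000²/(2·2.0000) = 0.2025 m
human closes 1.0000·0.5300 = 0.5300 m
margins: 0.1200+0.0800+0.0500 = 0.2500 m
sum ≈ 0.0720+0.2025+0.5300+0.2500 ≈ 1.0545 m = S ✓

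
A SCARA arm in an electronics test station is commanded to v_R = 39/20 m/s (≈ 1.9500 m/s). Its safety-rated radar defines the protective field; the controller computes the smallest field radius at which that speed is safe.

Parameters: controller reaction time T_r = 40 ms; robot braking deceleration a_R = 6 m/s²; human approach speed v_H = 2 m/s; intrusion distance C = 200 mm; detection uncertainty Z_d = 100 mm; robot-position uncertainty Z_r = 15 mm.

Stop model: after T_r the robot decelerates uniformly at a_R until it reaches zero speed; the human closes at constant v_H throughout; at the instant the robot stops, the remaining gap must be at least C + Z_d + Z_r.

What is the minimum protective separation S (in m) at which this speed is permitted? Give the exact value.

S_min = 11519/8000 m = 1.4399 m

braking lasts T_s = (39/20)/6 = 0.3250 s
reaction-phase robot travel = 1.9500·0.0400 = 0.0780 m
robot under decel: 1.9500²/(2·6.0000) = 0.3169 m
human over T_r+T_s: 2.0000·(0.0400+0.3250) = 0.7300 m
C+Z_d+Z_r = 0.2000+0.1000+0.0150 = 0.3150 m
S_min ≈ 0.0780+0.3169+0.7300+0.3150  ⇒  S_min = 11519/8000 m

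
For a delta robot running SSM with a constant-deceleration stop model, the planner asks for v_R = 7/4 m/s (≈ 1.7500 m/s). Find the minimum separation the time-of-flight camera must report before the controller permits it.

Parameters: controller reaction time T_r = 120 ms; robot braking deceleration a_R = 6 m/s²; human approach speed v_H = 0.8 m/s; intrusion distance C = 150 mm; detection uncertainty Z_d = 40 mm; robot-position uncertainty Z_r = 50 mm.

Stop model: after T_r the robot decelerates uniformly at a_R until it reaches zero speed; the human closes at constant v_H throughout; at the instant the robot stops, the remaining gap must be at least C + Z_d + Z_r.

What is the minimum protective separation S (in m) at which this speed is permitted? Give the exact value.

S_min = 24829/24000 m = 1.0345 m

stop time T_s = (7/4)/6 = 0.2917 s
robot covers v_R·T_r = 1.7500·0.1200 = 0.2100 m before braking
robot covers 1.7500·0.2917 − ½·6.0000·0.2917² = 0.2552 m while stopping
human over T_r+T_s: 0.8000·(0.1200+0.2917) = 0.3293 m
C+Z_d+Z_r = 0.1500+0.0400+0.0500 = 0.2400 m
S_min ≈ 0.2100+0.2552+0.3293+0.2400  ⇒  S_min = 24829/24000 m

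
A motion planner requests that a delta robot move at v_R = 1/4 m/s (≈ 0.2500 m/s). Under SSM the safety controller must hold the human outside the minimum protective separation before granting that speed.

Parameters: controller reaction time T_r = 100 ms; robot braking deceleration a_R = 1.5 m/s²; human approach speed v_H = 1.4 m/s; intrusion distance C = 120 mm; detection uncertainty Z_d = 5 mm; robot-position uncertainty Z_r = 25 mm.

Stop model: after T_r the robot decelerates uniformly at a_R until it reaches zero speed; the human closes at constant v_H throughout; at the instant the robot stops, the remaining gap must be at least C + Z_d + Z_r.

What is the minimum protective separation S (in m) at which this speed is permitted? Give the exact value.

S_min = 683/1200 m = 0.5692 m

braking lasts T_s = (1/4)/(3/2) = 0.1667 s
robot in T_r: 0.2500·0.1000 = 0.0250 m
robot covers 0.2500·0.1667 − ½·1.5000·0.1667² = 0.0208 m while stopping
human over T_r+T_s: 1.4000·(0.1000+0.1667) = 0.3733 m
margins: 0.1200+0.0050+0.0250 = 0.1500 m
S_min ≈ 0.0250+0.0208+0.3733+0.1500  ⇒  S_min = 683/1200 m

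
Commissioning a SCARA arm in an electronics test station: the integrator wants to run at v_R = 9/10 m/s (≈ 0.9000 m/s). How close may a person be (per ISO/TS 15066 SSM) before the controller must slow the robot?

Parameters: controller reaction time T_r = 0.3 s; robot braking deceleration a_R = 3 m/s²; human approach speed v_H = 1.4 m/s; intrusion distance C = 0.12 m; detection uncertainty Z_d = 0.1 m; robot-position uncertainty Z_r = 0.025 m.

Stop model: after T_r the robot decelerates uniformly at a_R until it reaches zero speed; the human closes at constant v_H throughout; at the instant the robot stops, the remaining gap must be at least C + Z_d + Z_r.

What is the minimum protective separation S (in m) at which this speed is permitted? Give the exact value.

S_min = 149/100 m = 1.4900 m

braking lasts T_s = (9/10)/3 = 0.3000 s
reaction-phase robot travel = 0.9000·0.3000 = 0.2700 m
robot covers 0.9000·0.3000 − ½·3.0000·0.3000² = 0.1350 m while stopping
human over T_r+T_s: 1.4000·(0.3000+0.3000) = 0.8400 m
C+Z_d+Z_r = 0.1200+0.1000+0.0250 = 0.2450 m
S_min ≈ 0.2700+0.1350+0.8400+0.2450  ⇒  S_min = 149/100 m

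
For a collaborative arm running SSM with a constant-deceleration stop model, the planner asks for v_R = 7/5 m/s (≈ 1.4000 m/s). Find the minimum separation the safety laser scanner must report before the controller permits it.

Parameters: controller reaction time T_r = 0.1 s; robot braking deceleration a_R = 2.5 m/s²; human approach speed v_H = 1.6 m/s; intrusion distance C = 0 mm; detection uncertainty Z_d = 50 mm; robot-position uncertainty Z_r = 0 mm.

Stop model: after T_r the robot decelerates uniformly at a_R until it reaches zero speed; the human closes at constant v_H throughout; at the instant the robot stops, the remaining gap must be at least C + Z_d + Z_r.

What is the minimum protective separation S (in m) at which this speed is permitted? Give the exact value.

T_s = v_R/a_R = (7/5)/(5/2) = 0.5600 s
robot covers v_R·T_r = 1.4000·0.1000 = 0.1400 m before braking
robot under decel: 1.4000²/(2·2.5000) = 0.3920 m
person approaches 1.6000·(0.1000+0.5600) = 1.0560 m
C+Z_d+Z_r = 0.0000+0.0500+0.0000 = 0.0500 m
S_min ≈ 0.1400+0.3920+1.0560+0.0500  ⇒  S_min = 819/500 m

S_min = 819/500 m = 1.6380 m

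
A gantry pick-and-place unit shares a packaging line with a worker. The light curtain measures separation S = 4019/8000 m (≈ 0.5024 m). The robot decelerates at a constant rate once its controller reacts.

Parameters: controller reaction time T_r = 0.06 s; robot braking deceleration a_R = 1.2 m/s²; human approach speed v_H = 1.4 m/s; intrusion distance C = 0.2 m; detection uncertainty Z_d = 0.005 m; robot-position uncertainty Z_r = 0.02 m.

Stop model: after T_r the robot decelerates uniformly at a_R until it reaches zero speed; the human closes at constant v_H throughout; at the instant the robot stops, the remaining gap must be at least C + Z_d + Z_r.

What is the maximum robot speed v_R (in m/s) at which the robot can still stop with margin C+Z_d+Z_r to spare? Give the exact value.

quadratic (5/12)·v² + (92/75)·v + (-1547/8000) = 0
  disc = (92/75)² − 4·(5/12)·(-1547/8000) = 657721/360000 ; √disc = 811/600
  v_R = (−(92/75) + 811/600) / (2·(5/12)) = 3/20 m/s
check:
braking lasts T_s = (3/20)/(6/5) = 0.1250 s
robot covers v_R·T_r = 0.1500·0.0600 = 0.0090 m before braking
braking distance = 0.1500²/(2·1.2000) = 0.0094 m
person approaches 1.4000·(0.0600+0.1250) = 0.2590 m
C+Z_d+Z_r = 0.2000+0.0050+0.0200 = 0.2250 m
sum ≈ 0.0090+0.0094+0.2590+0.2250 ≈ 0.5024 m = S ✓

v_R_max = 3/20 m/s = 0.1500 m/s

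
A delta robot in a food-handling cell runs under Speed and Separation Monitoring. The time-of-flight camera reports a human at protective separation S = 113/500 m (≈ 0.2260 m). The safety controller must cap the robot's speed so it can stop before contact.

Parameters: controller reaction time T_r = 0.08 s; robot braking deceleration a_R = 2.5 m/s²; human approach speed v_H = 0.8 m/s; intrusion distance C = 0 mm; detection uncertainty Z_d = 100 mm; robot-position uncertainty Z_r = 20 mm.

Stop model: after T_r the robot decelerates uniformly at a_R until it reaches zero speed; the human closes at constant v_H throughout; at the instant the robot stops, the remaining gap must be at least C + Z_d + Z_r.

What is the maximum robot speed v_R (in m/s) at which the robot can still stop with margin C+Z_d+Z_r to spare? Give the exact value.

quadratic (1/5)·v² + (2/5)·v + (-21/500) = 0
  disc = (2/5)² − 4·(1/5)·(-21/500) = 121/625 ; √disc = 11/25
  v_R = (−(2/5) + 11/25) / (2·(1/5)) = 1/10 m/s
check:
stop time T_s = (1/10)/(5/2) = 0.0400 s
robot in T_r: 0.1000·0.0800 = 0.0080 m
robot covers 0.1000·0.0400 − ½·2.5000·0.0400² = 0.0020 m while stopping
person approaches 0.8000·(0.0800+0.0400) = 0.0960 m
residual clearance needed = 0.0000+0.1000+0.0200 = 0.1200 m
sum ≈ 0.0080+0.0020+0.0960+0.1200 ≈ 0.2260 m = S ✓

v_R_max = 1/10 m/s = 0.1000 m/s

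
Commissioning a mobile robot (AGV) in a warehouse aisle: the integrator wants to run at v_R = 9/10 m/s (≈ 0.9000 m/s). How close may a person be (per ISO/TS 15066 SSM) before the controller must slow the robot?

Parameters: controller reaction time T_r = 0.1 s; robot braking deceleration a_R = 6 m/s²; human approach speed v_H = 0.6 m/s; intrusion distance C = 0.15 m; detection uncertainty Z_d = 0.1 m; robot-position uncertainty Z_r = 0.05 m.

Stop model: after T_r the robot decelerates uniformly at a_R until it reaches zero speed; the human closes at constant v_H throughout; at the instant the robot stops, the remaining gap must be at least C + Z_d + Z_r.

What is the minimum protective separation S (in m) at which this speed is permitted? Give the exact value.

T_s = v_R/a_R = (9/10)/6 = 0.1500 s
robot in T_r: 0.9000·0.1000 = 0.0900 m
robot under decel: 0.9000²/(2·6.0000) = 0.0675 m
human over T_r+T_s: 0.6000·(0.1000+0.1500) = 0.1500 m
margins: 0.1500+0.1000+0.0500 = 0.3000 m
S_min ≈ 0.0900+0.0675+0.1500+0.3000  ⇒  S_min = 243/400 m

S_min = 243/400 m = 0.6075 m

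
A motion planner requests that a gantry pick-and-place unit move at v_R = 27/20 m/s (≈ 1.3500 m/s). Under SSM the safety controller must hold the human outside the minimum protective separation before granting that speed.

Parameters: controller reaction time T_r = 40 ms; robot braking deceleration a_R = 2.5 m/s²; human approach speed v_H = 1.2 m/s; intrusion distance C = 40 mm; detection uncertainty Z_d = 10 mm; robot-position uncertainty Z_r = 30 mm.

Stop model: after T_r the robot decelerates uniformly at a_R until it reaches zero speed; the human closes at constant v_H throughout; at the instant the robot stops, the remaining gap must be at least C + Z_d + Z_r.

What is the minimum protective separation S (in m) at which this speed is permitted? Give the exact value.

stop time T_s = (27/20)/(5/2) = 0.5400 s
robot covers v_R·T_r = 1.3500·0.0400 = 0.0540 m before braking
braking distance = 1.3500²/(2·2.5000) = 0.3645 m
human over T_r+T_s: 1.2000·(0.0400+0.5400) = 0.6960 m
C+Z_d+Z_r = 0.0400+0.0100+0.0300 = 0.0800 m
S_min ≈ 0.0540+0.3645+0.6960+0.0800  ⇒  S_min = 2389/2000 m

S_min = 2389/2000 m = 1.1945 m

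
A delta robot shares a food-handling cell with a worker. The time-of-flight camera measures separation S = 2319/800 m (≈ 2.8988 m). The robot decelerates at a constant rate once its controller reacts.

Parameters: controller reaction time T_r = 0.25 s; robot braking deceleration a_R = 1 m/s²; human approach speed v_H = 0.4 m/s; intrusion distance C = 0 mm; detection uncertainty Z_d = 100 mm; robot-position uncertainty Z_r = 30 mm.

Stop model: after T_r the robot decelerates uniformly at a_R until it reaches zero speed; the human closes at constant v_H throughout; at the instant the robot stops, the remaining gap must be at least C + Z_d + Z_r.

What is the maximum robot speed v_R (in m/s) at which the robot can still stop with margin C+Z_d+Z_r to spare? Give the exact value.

v_R_max = 7/4 m/s = 1.7500 m/s

quadratic (1/2)·v² + (13/20)·v + (-427/160) = 0
  disc = (13/20)² − 4·(1/2)·(-427/160) = 144/25 ; √disc = 12/5
  v_R = (−(13/20) + 12/5) / (2·(1/2)) = 7/4 m/s
check:
braking lasts T_s = (7/4)/1 = 1.7500 s
robot in T_r: 1.7500·0.2500 = 0.4375 m
robot covers 1.7500·1.7500 − ½·1.0000·1.7500² = 1.5312 m while stopping
human over T_r+T_s: 0.4000·(0.2500+1.7500) = 0.8000 m
C+Z_d+Z_r = 0.0000+0.1000+0.0300 = 0.1300 m
sum ≈ 0.4375+1.5312+0.8000+0.1300 ≈ 2.8988 m = S ✓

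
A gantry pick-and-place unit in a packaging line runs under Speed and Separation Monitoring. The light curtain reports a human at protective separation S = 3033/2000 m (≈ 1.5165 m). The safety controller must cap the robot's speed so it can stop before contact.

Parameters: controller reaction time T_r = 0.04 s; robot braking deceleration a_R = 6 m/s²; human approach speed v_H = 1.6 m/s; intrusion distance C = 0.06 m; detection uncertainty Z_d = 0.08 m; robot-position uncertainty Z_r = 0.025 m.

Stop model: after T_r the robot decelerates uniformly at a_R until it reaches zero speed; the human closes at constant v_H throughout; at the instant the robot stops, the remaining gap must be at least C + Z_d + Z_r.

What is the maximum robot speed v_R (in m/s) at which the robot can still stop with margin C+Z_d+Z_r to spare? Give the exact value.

collect terms ⇒ (1/12)·v_R² + (23/75)·v_R + (-103/80) = 0
  disc = (23/75)² − 4·(1/12)·(-103/80) = 47089/90000 ; √disc = 217/300
  v_R = (−(23/75) + 217/300) / (2·(1/12)) = 5/2 m/s
check:
T_s = v_R/a_R = (5/2)/6 = 0.4167 s
reaction-phase robot travel = 2.5000·0.0400 = 0.1000 m
robot under decel: 2.5000²/(2·6.0000) = 0.5208 m
human closes 1.6000·0.4567 = 0.7307 m
C+Z_d+Z_r = 0.0600+0.0800+0.0250 = 0.1650 m
sum ≈ 0.1000+0.5208+0.7307+0.1650 ≈ 1.5165 m = S ✓

v_R_max = 5/2 m/s = 2.5000 m/s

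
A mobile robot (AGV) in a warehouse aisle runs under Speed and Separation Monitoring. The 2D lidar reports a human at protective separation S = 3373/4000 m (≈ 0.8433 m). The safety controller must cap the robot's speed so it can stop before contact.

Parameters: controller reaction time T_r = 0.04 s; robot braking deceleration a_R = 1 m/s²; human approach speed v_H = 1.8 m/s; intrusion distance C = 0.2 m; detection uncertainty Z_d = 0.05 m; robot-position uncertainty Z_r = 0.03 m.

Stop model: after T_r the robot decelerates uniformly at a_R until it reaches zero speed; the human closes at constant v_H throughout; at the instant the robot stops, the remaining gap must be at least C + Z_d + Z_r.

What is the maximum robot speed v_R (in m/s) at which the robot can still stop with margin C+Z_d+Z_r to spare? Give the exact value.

collect terms ⇒ (1/2)·v_R² + (46/25)·v_R + (-393/800) = 0
  disc = (46/25)² − 4·(1/2)·(-393/800) = 43681/10000 ; √disc = 209/100
  v_R = (−(46/25) + 209/100) / (2·(1/2)) = 1/4 m/s
check:
T_s = v_R/a_R = (1/4)/1 = 0.2500 s
robot covers v_R·T_r = 0.2500·0.0400 = 0.0100 m before braking
braking distance = 0.2500²/(2·1.0000) = 0.0312 m
human closes 1.8000·0.2900 = 0.5220 m
residual clearance needed = 0.2000+0.0500+0.0300 = 0.2800 m
sum ≈ 0.0100+0.0312+0.5220+0.2800 ≈ 0.8433 m = S ✓

v_R_max = 1/4 m/s = 0.2500 m/s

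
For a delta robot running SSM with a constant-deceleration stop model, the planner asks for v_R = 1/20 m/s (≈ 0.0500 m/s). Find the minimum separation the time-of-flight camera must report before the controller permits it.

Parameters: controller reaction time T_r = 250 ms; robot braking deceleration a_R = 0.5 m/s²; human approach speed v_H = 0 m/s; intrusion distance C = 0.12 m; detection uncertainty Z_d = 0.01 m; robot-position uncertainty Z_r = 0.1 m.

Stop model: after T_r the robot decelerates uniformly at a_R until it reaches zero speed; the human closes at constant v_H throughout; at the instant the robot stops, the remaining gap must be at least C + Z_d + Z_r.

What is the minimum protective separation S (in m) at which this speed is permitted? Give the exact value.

stop time T_s = (1/20)/(1/2) = 0.1000 s
robot covers v_R·T_r = 0.0500·0.2500 = 0.0125 m before braking
robot under decel: 0.0500²/(2·0.5000) = 0.0025 m
human closes 0.0000·0.3500 = 0.0000 m
C+Z_d+Z_r = 0.1200+0.0100+0.1000 = 0.2300 m
S_min ≈ 0.0125+0.0025+0.0000+0.2300  ⇒  S_min = 49/200 m

S_min = 49/200 m = 0.2450 m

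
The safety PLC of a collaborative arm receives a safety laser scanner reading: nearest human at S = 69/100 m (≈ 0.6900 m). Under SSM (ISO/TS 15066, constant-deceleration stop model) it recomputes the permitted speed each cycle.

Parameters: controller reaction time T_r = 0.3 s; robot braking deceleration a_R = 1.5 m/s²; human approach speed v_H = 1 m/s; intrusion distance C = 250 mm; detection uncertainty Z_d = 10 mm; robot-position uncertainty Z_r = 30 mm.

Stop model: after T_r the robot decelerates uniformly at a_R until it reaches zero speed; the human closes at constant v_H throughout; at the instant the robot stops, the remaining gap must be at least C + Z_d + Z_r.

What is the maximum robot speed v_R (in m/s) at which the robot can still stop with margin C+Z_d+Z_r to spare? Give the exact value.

v_R_max = 1/10 m/s = 0.1000 m/s

collect terms ⇒ (1/3)·v_R² + (29/30)·v_R + (-1/10) = 0
  disc = (29/30)² − 4·(1/3)·(-1/10) = 961/900 ; √disc = 31/30
  v_R = (−(29/30) + 31/30) / (2·(1/3)) = 1/10 m/s
check:
braking lasts T_s = (1/10)/(3/2) = 0.0667 s
robot covers v_R·T_r = 0.1000·0.3000 = 0.0300 m before braking
robot covers 0.1000·0.0667 − ½·1.5000·0.0667² = 0.0033 m while stopping
human over T_r+T_s: 1.0000·(0.3000+0.0667) = 0.3667 m
residual clearance needed = 0.2500+0.0100+0.0300 = 0.2900 m
sum ≈ 0.0300+0.0033+0.3667+0.2900 ≈ 0.6900 m = S ✓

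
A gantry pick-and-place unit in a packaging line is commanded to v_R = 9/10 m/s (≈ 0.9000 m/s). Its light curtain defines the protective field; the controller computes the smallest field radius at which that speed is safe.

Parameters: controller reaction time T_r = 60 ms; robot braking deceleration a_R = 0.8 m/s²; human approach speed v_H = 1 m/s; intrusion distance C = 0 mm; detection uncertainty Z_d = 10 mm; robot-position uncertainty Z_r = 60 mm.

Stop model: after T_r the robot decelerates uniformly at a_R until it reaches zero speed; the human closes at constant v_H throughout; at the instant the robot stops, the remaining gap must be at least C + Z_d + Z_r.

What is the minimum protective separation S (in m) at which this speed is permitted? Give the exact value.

braking lasts T_s = (9/10)/(4/5) = 1.1250 s
robot in T_r: 0.9000·0.0600 = 0.0540 m
robot covers 0.9000·1.1250 − ½·0.8000·1.1250² = 0.5062 m while stopping
human closes 1.0000·1.1850 = 1.1850 m
residual clearance needed = 0.0000+0.0100+0.0600 = 0.0700 m
S_min ≈ 0.0540+0.5062+1.1850+0.0700  ⇒  S_min = 7261/4000 m

S_min = 7261/4000 m = 1.8153 m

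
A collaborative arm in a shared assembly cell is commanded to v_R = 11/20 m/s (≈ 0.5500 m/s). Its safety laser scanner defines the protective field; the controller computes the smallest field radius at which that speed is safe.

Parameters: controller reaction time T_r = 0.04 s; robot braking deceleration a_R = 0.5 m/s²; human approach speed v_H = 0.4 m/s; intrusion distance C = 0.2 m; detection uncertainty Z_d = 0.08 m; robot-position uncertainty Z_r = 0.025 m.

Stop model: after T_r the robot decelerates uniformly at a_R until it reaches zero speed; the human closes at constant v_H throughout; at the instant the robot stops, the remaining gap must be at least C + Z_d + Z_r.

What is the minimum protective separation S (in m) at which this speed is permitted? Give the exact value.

S_min = 2171/2000 m = 1.0855 m

stop time T_s = (11/20)/(1/2) = 1.1000 s
robot in T_r: 0.5500·0.0400 = 0.0220 m
robot under decel: 0.5500²/(2·0.5000) = 0.3025 m
person approaches 0.4000·(0.0400+1.1000) = 0.4560 m
C+Z_d+Z_r = 0.2000+0.0800+0.0250 = 0.3050 m
S_min ≈ 0.0220+0.3025+0.4560+0.3050  ⇒  S_min = 2171/2000 m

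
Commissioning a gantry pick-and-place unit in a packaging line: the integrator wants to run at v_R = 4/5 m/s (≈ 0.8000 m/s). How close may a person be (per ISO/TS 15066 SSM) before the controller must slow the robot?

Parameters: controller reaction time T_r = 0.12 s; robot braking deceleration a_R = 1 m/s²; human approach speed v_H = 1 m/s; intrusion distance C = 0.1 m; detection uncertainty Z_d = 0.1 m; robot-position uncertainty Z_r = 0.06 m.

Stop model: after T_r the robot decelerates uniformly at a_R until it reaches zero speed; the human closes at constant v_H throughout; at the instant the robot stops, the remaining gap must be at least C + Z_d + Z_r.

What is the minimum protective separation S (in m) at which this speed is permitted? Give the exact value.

stop time T_s = (4/5)/1 = 0.8000 s
robot covers v_R·T_r = 0.8000·0.1200 = 0.0960 m before braking
braking distance = 0.8000²/(2·1.0000) = 0.3200 m
human over T_r+T_s: 1.0000·(0.1200+0.8000) = 0.9200 m
margins: 0.1000+0.1000+0.0600 = 0.2600 m
S_min ≈ 0.0960+0.3200+0.9200+0.2600  ⇒  S_min = 399/250 m

S_min = 399/250 m = 1.5960 m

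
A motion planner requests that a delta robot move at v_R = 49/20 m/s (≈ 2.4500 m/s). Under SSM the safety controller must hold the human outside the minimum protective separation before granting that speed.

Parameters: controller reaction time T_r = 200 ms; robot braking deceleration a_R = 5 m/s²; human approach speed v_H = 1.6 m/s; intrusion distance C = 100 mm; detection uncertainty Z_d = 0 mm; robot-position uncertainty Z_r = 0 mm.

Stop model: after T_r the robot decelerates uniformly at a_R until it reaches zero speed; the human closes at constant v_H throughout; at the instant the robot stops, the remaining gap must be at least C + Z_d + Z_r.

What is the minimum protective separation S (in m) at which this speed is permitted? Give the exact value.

stop time T_s = (49/20)/5 = 0.4900 s
reaction-phase robot travel = 2.4500·0.2000 = 0.4900 m
robot under decel: 2.4500²/(2·5.0000) = 0.6002 m
human closes 1.6000·0.6900 = 1.1040 m
margins: 0.1000+0.0000+0.0000 = 0.1000 m
S_min ≈ 0.4900+0.6002+1.1040+0.1000  ⇒  S_min = 9177/4000 m

S_min = 9177/4000 m = 2.2942 m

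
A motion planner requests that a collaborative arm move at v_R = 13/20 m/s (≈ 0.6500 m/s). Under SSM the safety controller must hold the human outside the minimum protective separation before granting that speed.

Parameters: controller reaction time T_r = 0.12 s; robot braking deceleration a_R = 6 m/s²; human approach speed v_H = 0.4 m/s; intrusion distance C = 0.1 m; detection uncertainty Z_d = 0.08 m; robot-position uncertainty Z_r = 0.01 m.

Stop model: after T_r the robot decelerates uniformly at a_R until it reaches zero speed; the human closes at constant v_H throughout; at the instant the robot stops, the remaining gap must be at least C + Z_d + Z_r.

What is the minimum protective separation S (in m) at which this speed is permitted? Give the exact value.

S_min = 9469/24000 m = 0.3945 m

T_s = v_R/a_R = (13/20)/6 = 0.1083 s
robot covers v_R·T_r = 0.6500·0.1200 = 0.0780 m before braking
robot covers 0.6500·0.1083 − ½·6.0000·0.1083² = 0.0352 m while stopping
human closes 0.4000·0.2283 = 0.0913 m
C+Z_d+Z_r = 0.1000+0.0800+0.0100 = 0.1900 m
S_min ≈ 0.0780+0.0352+0.0913+0.1900  ⇒  S_min = 9469/24000 m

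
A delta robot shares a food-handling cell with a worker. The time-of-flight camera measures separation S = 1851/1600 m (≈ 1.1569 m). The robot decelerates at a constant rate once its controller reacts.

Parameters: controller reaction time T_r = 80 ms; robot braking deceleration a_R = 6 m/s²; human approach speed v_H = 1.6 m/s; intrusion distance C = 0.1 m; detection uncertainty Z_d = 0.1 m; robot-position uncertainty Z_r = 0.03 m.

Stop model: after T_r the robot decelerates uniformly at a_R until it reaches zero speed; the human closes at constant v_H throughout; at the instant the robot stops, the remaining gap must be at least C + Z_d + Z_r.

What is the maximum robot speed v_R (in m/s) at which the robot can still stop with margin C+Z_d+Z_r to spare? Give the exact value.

quadratic (1/12)·v² + (26/75)·v + (-6391/8000) = 0
  disc = (26/75)² − 4·(1/12)·(-6391/8000) = 139129/360000 ; √disc = 373/600
  v_R = (−(26/75) + 373/600) / (2·(1/12)) = 33/20 m/s
check:
braking lasts T_s = (33/20)/6 = 0.2750 s
reaction-phase robot travel = 1.6500·0.0800 = 0.1320 m
braking distance = 1.6500²/(2·6.0000) = 0.2269 m
human over T_r+T_s: 1.6000·(0.0800+0.2750) = 0.5680 m
C+Z_d+Z_r = 0.1000+0.1000+0.0300 = 0.2300 m
sum ≈ 0.1320+0.2269+0.5680+0.2300 ≈ 1.1569 m = S ✓

v_R_max = 33/20 m/s = 1.6500 m/s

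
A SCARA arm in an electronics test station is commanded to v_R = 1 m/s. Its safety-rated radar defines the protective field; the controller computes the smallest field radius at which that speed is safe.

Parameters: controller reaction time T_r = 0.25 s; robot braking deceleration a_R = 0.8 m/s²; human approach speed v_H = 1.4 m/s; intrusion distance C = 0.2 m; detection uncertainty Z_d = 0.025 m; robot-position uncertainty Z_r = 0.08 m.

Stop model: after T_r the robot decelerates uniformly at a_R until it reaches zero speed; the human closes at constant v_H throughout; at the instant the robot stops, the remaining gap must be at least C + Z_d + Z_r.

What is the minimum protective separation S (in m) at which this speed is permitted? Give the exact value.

braking lasts T_s = 1/(4/5) = 1.2500 s
reaction-phase robot travel = 1.0000·0.2500 = 0.2500 m
robot covers 1.0000·1.2500 − ½·0.8000·1.2500² = 0.6250 m while stopping
person approaches 1.4000·(0.2500+1.2500) = 2.1000 m
C+Z_d+Z_r = 0.2000+0.0250+0.0800 = 0.3050 m
S_min ≈ 0.2500+0.6250+2.1000+0.3050  ⇒  S_min = 82/25 m

S_min = 82/25 m = 3.2800 m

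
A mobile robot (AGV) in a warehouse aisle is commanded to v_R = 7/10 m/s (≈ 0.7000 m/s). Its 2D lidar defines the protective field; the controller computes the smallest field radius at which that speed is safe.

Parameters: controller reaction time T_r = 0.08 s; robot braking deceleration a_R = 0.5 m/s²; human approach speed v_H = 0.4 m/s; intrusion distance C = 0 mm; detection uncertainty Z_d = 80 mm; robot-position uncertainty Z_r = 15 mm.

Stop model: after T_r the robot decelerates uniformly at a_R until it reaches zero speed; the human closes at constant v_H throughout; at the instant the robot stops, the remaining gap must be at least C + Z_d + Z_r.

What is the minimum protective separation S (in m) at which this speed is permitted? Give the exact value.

stop time T_s = (7/10)/(1/2) = 1.4000 s
reaction-phase robot travel = 0.7000·0.0800 = 0.0560 m
robot under decel: 0.7000²/(2·0.5000) = 0.4900 m
person approaches 0.4000·(0.0800+1.4000) = 0.5920 m
margins: 0.0000+0.0800+0.0150 = 0.0950 m
S_min ≈ 0.0560+0.4900+0.5920+0.0950  ⇒  S_min = 1233/1000 m

S_min = 1233/1000 m = 1.2330 m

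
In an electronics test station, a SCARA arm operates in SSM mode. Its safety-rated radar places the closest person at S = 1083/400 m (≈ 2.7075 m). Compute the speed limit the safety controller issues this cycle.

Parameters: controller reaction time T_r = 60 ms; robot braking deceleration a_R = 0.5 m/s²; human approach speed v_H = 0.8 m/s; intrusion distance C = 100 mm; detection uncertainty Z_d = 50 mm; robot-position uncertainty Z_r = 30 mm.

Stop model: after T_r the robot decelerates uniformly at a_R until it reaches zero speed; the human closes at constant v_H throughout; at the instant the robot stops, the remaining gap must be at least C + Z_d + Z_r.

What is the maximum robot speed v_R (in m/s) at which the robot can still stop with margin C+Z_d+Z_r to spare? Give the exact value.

v_R_max = 19/20 m/s = 0.9500 m/s

quadratic (1)·v² + (83/50)·v + (-4959/2000) = 0
  disc = (83/50)² − 4·(1)·(-4959/2000) = 7921/625 ; √disc = 89/25
  v_R = (−(83/50) + 89/25) / (2·(1)) = 19/20 m/s
check:
T_s = v_R/a_R = (19/20)/(1/2) = 1.9000 s
robot in T_r: 0.9500·0.0600 = 0.0570 m
braking distance = 0.9500²/(2·0.5000) = 0.9025 m
human closes 0.8000·1.9600 = 1.5680 m
C+Z_d+Z_r = 0.1000+0.0500+0.0300 = 0.1800 m
sum ≈ 0.0570+0.9025+1.5680+0.1800 ≈ 2.7075 m = S ✓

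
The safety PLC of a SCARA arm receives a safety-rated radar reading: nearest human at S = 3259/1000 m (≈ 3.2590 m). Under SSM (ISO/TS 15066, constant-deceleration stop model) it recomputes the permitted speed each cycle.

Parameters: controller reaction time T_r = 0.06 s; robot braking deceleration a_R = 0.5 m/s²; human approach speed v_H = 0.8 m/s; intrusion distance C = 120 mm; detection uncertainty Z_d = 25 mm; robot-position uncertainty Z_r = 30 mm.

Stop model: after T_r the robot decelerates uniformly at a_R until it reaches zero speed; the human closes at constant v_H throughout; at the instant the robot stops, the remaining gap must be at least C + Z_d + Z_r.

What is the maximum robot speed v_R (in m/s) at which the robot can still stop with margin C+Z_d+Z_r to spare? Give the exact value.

collect terms ⇒ (1)·v_R² + (83/50)·v_R + (-759/250) = 0
  disc = (83/50)² − 4·(1)·(-759/250) = 37249/2500 ; √disc = 193/50
  v_R = (−(83/50) + 193/50) / (2·(1)) = 11/10 m/s
check:
T_s = v_R/a_R = (11/10)/(1/2) = 2.2000 s
robot covers v_R·T_r = 1.1000·0.0600 = 0.0660 m before braking
braking distance = 1.1000²/(2·0.5000) = 1.2100 m
person approaches 0.8000·(0.0600+2.2000) = 1.8080 m
C+Z_d+Z_r = 0.1200+0.0250+0.0300 = 0.1750 m
sum ≈ 0.0660+1.2100+1.8080+0.1750 ≈ 3.2590 m = S ✓

v_R_max = 11/10 m/s = 1.1000 m/s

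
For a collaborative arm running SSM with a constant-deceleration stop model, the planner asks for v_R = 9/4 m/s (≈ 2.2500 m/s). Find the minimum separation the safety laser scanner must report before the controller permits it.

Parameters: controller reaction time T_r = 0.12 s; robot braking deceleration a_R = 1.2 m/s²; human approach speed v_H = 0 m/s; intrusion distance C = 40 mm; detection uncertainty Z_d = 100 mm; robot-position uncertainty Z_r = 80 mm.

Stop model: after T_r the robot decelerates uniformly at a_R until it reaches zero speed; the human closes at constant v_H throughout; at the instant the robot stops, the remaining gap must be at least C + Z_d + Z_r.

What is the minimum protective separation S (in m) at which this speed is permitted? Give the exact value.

S_min = 4159/1600 m = 2.5994 m

T_s = v_R/a_R = (9/4)/(6/5) = 1.8750 s
reaction-phase robot travel = 2.2500·0.1200 = 0.2700 m
braking distance = 2.2500²/(2·1.2000) = 2.1094 m
person approaches 0.0000·(0.1200+1.8750) = 0.0000 m
C+Z_d+Z_r = 0.0400+0.1000+0.0800 = 0.2200 m
S_min ≈ 0.2700+2.1094+0.0000+0.2200  ⇒  S_min = 4159/1600 m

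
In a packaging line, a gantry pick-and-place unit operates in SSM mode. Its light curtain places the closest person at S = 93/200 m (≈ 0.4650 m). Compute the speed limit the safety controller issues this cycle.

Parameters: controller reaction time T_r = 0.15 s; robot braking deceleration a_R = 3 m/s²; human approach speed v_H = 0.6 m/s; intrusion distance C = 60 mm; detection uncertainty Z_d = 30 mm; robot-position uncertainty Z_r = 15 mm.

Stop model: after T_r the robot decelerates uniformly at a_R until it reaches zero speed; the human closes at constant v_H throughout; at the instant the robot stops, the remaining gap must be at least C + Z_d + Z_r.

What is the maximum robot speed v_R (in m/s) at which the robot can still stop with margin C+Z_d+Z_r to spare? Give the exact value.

at the boundary: (1/6)·v² + (7/20)·v + (-27/100) = 0
  disc = (7/20)² − 4·(1/6)·(-27/100) = 121/400 ; √disc = 11/20
  v_R = (−(7/20) + 11/20) / (2·(1/6)) = 3/5 m/s
check:
T_s = v_R/a_R = (3/5)/3 = 0.2000 s
reaction-phase robot travel = 0.6000·0.1500 = 0.0900 m
braking distance = 0.6000²/(2·3.0000) = 0.0600 m
human over T_r+T_s: 0.6000·(0.1500+0.2000) = 0.2100 m
C+Z_d+Z_r = 0.0600+0.0300+0.0150 = 0.1050 m
sum ≈ 0.0900+0.0600+0.2100+0.1050 ≈ 0.4650 m = S ✓

v_R_max = 3/5 m/s = 0.6000 m/s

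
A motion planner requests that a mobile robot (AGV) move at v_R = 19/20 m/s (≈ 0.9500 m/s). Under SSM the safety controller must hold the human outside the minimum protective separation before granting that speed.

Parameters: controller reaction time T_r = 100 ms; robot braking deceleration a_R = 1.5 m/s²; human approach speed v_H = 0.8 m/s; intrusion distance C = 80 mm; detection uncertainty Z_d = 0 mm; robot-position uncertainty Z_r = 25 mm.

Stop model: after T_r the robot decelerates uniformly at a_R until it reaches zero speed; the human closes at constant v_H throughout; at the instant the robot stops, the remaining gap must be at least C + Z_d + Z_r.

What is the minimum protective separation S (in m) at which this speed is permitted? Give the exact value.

T_s = v_R/a_R = (19/20)/(3/2) = 0.6333 s
robot in T_r: 0.9500·0.1000 = 0.0950 m
robot covers 0.9500·0.6333 − ½·1.5000·0.6333² = 0.3008 m while stopping
human over T_r+T_s: 0.8000·(0.1000+0.6333) = 0.5867 m
residual clearance needed = 0.0800+0.0000+0.0250 = 0.1050 m
S_min ≈ 0.0950+0.3008+0.5867+0.1050  ⇒  S_min = 87/80 m

S_min = 87/80 m = 1.0875 m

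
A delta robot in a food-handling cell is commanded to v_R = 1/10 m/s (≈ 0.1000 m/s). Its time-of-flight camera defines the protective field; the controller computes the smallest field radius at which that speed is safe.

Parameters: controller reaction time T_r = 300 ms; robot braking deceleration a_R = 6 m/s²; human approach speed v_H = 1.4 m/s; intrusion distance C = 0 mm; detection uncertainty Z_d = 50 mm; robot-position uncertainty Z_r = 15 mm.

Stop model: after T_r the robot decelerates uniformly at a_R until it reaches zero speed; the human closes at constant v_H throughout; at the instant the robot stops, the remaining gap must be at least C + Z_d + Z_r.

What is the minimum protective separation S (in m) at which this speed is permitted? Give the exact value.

braking lasts T_s = (1/10)/6 = 0.0167 s
robot covers v_R·T_r = 0.1000·0.3000 = 0.0300 m before braking
robot under decel: 0.1000²/(2·6.0000) = 0.0008 m
human over T_r+T_s: 1.4000·(0.3000+0.0167) = 0.4433 m
C+Z_d+Z_r = 0.0000+0.0500+0.0150 = 0.0650 m
S_min ≈ 0.0300+0.0008+0.4433+0.0650  ⇒  S_min = 647/1200 m

S_min = 647/1200 m = 0.5392 m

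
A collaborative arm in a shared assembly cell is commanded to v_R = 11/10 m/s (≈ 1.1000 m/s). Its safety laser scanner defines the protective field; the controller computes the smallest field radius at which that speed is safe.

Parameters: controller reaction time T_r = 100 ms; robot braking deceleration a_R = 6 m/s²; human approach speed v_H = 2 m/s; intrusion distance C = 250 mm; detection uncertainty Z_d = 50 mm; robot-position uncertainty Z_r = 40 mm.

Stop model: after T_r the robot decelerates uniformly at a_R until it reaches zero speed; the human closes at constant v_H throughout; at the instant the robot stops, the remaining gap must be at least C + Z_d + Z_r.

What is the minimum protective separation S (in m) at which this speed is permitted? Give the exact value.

stop time T_s = (11/10)/6 = 0.1833 s
robot in T_r: 1.1000·0.1000 = 0.1100 m
robot under decel: 1.1000²/(2·6.0000) = 0.1008 m
person approaches 2.0000·(0.1000+0.1833) = 0.5667 m
residual clearance needed = 0.2500+0.0500+0.0400 = 0.3400 m
S_min ≈ 0.1100+0.1008+0.5667+0.3400  ⇒  S_min = 447/400 m

S_min = 447/400 m = 1.1175 m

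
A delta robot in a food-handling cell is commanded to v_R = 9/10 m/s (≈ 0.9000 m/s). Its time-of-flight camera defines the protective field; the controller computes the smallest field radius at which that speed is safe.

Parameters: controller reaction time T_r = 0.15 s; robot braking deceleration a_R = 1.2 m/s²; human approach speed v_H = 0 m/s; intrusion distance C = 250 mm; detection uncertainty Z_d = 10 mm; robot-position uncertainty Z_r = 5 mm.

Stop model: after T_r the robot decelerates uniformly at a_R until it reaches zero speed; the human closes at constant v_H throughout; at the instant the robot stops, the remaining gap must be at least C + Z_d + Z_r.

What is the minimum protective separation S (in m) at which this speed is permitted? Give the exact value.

S_min = 59/80 m = 0.7375 m

T_s = v_R/a_R = (9/10)/(6/5) = 0.7500 s
robot in T_r: 0.9000·0.1500 = 0.1350 m
robot under decel: 0.9000²/(2·1.2000) = 0.3375 m
person approaches 0.0000·(0.1500+0.7500) = 0.0000 m
margins: 0.2500+0.0100+0.0050 = 0.2650 m
S_min ≈ 0.1350+0.3375+0.0000+0.2650  ⇒  S_min = 59/80 m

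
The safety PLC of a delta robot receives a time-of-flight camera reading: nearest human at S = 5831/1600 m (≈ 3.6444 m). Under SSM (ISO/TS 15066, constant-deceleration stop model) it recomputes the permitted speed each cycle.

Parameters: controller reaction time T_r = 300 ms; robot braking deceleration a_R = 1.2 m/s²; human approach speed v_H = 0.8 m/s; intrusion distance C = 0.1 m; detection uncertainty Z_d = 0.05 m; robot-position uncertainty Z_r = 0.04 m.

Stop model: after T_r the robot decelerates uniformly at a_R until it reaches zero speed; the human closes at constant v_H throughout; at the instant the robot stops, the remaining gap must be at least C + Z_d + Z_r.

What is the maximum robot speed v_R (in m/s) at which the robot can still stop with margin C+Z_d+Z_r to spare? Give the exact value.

v_R_max = 37/20 m/s = 1.8500 m/s

quadratic (5/12)·v² + (29/30)·v + (-5143/1600) = 0
  disc = (29/30)² − 4·(5/12)·(-5143/1600) = 90601/14400 ; √disc = 301/120
  v_R = (−(29/30) + 301/120) / (2·(5/12)) = 37/20 m/s
check:
braking lasts T_s = (37/20)/(6/5) = 1.5417 s
robot covers v_R·T_r = 1.8500·0.3000 = 0.5550 m before braking
robot covers 1.8500·1.5417 − ½·1.2000·1.5417² = 1.4260 m while stopping
person approaches 0.8000·(0.3000+1.5417) = 1.4733 m
residual clearance needed = 0.1000+0.0500+0.0400 = 0.1900 m
sum ≈ 0.5550+1.4260+1.4733+0.1900 ≈ 3.6444 m = S ✓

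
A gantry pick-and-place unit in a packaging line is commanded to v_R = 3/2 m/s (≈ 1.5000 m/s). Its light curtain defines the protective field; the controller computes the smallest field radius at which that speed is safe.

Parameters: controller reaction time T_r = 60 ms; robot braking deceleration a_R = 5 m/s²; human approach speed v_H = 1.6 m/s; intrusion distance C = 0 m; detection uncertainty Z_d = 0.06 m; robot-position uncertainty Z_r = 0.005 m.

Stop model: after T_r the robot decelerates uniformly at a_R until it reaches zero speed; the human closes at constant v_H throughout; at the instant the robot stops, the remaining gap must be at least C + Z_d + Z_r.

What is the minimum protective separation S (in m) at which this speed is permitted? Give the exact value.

braking lasts T_s = (3/2)/5 = 0.3000 s
robot in T_r: 1.5000·0.0600 = 0.0900 m
robot under decel: 1.5000²/(2·5.0000) = 0.2250 m
human closes 1.6000·0.3600 = 0.5760 m
residual clearance needed = 0.0000+0.0600+0.0050 = 0.0650 m
S_min ≈ 0.0900+0.2250+0.5760+0.0650  ⇒  S_min = 239/250 m

S_min = 239/250 m = 0.9560 m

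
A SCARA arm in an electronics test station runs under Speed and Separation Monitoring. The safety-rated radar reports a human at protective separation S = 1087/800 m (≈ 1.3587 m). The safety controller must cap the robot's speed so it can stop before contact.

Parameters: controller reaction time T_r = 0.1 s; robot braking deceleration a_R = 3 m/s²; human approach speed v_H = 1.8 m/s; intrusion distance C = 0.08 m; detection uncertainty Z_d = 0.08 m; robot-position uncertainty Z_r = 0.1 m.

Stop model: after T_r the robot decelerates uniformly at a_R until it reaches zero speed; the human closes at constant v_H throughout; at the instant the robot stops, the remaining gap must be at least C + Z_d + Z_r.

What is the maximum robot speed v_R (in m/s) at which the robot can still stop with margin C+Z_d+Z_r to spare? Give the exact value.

v_R_max = 21/20 m/s = 1.0500 m/s

at the boundary: (1/6)·v² + (7/10)·v + (-147/160) = 0
  disc = (7/10)² − 4·(1/6)·(-147/160) = 441/400 ; √disc = 21/20
  v_R = (−(7/10) + 21/20) / (2·(1/6)) = 21/20 m/s
check:
T_s = v_R/a_R = (21/20)/3 = 0.3500 s
robot in T_r: 1.0500·0.1000 = 0.1050 m
braking distance = 1.0500²/(2·3.0000) = 0.1837 m
human closes 1.8000·0.4500 = 0.8100 m
residual clearance needed = 0.0800+0.0800+0.1000 = 0.2600 m
sum ≈ 0.1050+0.1837+0.8100+0.2600 ≈ 1.3587 m = S ✓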